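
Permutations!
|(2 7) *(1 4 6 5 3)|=|(1 4 6 5 3)(2 7)|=10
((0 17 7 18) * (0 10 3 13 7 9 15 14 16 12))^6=(0 12 16 14 15 9 17)(3 13 7 18 10)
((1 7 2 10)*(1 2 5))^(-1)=(1 5 7)(2 10)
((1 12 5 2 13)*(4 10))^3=(1 2 12 13 5)(4 10)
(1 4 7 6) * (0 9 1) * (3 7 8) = (0 9 1 4 8 3 7 6) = [9, 4, 2, 7, 8, 5, 0, 6, 3, 1]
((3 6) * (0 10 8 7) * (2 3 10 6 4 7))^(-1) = (0 7 4 3 2 8 10 6)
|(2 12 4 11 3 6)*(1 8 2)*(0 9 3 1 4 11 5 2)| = |(0 9 3 6 4 5 2 12 11 1 8)| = 11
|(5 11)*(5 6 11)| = 2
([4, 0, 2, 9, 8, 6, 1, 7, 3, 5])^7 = [1, 6, 2, 8, 0, 9, 5, 7, 4, 3]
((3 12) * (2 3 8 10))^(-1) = ((2 3 12 8 10))^(-1) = (2 10 8 12 3)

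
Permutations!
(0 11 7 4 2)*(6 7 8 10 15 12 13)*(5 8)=(0 11 5 8 10 15 12 13 6 7 4 2)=[11, 1, 0, 3, 2, 8, 7, 4, 10, 9, 15, 5, 13, 6, 14, 12]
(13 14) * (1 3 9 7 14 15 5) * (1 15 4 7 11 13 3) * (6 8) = (3 9 11 13 4 7 14)(5 15)(6 8) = [0, 1, 2, 9, 7, 15, 8, 14, 6, 11, 10, 13, 12, 4, 3, 5]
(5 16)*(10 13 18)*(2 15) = (2 15)(5 16)(10 13 18) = [0, 1, 15, 3, 4, 16, 6, 7, 8, 9, 13, 11, 12, 18, 14, 2, 5, 17, 10]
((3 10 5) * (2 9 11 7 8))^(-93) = (2 11 8 9 7)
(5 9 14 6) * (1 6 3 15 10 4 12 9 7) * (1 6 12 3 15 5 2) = (1 12 9 14 15 10 4 3 5 7 6 2) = [0, 12, 1, 5, 3, 7, 2, 6, 8, 14, 4, 11, 9, 13, 15, 10]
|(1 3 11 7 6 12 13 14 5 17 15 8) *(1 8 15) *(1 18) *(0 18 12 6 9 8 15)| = 45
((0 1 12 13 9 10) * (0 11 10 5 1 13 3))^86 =(0 9 1 3 13 5 12)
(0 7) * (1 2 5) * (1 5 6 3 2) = (0 7)(2 6 3) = [7, 1, 6, 2, 4, 5, 3, 0]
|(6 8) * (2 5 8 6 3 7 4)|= |(2 5 8 3 7 4)|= 6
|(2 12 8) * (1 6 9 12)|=6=|(1 6 9 12 8 2)|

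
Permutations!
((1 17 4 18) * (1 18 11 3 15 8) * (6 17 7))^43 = (18)(1 15 11 17 7 8 3 4 6)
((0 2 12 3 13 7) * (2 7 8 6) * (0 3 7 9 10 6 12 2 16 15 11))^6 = ((0 9 10 6 16 15 11)(3 13 8 12 7))^6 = (0 11 15 16 6 10 9)(3 13 8 12 7)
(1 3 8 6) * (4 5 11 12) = [0, 3, 2, 8, 5, 11, 1, 7, 6, 9, 10, 12, 4] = (1 3 8 6)(4 5 11 12)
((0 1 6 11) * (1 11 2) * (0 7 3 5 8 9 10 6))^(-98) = ((0 11 7 3 5 8 9 10 6 2 1))^(-98) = (0 11 7 3 5 8 9 10 6 2 1)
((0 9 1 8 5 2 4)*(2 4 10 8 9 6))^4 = ((0 6 2 10 8 5 4)(1 9))^4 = (0 8 6 5 2 4 10)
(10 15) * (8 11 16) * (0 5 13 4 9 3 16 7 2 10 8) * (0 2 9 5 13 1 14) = (0 13 4 5 1 14)(2 10 15 8 11 7 9 3 16) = [13, 14, 10, 16, 5, 1, 6, 9, 11, 3, 15, 7, 12, 4, 0, 8, 2]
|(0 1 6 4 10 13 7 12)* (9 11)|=8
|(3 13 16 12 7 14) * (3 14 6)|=|(3 13 16 12 7 6)|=6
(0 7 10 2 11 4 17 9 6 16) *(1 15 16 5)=[7, 15, 11, 3, 17, 1, 5, 10, 8, 6, 2, 4, 12, 13, 14, 16, 0, 9]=(0 7 10 2 11 4 17 9 6 5 1 15 16)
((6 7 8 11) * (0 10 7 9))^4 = ((0 10 7 8 11 6 9))^4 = (0 11 10 6 7 9 8)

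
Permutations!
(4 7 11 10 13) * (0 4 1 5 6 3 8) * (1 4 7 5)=(0 7 11 10 13 4 5 6 3 8)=[7, 1, 2, 8, 5, 6, 3, 11, 0, 9, 13, 10, 12, 4]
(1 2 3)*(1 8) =[0, 2, 3, 8, 4, 5, 6, 7, 1] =(1 2 3 8)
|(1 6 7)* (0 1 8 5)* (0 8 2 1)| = 4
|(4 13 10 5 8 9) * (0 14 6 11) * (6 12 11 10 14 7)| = 12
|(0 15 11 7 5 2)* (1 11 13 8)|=|(0 15 13 8 1 11 7 5 2)|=9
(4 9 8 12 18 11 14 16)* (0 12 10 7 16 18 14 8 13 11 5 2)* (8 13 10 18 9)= (0 12 14 9 10 7 16 4 8 18 5 2)(11 13)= [12, 1, 0, 3, 8, 2, 6, 16, 18, 10, 7, 13, 14, 11, 9, 15, 4, 17, 5]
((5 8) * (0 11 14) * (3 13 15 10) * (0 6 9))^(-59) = (0 11 14 6 9)(3 13 15 10)(5 8)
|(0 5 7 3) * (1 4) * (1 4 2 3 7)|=5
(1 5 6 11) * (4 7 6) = [0, 5, 2, 3, 7, 4, 11, 6, 8, 9, 10, 1] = (1 5 4 7 6 11)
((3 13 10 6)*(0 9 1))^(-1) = ((0 9 1)(3 13 10 6))^(-1) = (0 1 9)(3 6 10 13)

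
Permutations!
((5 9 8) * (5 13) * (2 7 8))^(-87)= ((2 7 8 13 5 9))^(-87)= (2 13)(5 7)(8 9)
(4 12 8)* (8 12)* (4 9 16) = (4 8 9 16) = [0, 1, 2, 3, 8, 5, 6, 7, 9, 16, 10, 11, 12, 13, 14, 15, 4]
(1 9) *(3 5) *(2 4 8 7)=[0, 9, 4, 5, 8, 3, 6, 2, 7, 1]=(1 9)(2 4 8 7)(3 5)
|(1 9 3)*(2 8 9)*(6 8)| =|(1 2 6 8 9 3)| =6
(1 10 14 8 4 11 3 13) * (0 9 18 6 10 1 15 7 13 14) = (0 9 18 6 10)(3 14 8 4 11)(7 13 15) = [9, 1, 2, 14, 11, 5, 10, 13, 4, 18, 0, 3, 12, 15, 8, 7, 16, 17, 6]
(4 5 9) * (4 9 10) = (4 5 10) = [0, 1, 2, 3, 5, 10, 6, 7, 8, 9, 4]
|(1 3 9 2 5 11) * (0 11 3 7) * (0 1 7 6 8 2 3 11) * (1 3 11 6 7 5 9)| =|(1 7 3)(2 9 11 5 6 8)| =6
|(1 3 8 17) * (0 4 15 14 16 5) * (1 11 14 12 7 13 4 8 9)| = |(0 8 17 11 14 16 5)(1 3 9)(4 15 12 7 13)| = 105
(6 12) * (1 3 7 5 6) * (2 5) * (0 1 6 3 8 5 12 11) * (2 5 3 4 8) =(0 1 2 12 6 11)(3 7 5 4 8) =[1, 2, 12, 7, 8, 4, 11, 5, 3, 9, 10, 0, 6]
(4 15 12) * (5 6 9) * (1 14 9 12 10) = [0, 14, 2, 3, 15, 6, 12, 7, 8, 5, 1, 11, 4, 13, 9, 10] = (1 14 9 5 6 12 4 15 10)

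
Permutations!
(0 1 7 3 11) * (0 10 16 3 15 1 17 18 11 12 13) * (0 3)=(0 17 18 11 10 16)(1 7 15)(3 12 13)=[17, 7, 2, 12, 4, 5, 6, 15, 8, 9, 16, 10, 13, 3, 14, 1, 0, 18, 11]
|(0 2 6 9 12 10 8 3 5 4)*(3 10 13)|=|(0 2 6 9 12 13 3 5 4)(8 10)|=18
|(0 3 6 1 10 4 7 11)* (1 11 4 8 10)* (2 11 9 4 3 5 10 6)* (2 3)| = |(0 5 10 8 6 9 4 7 2 11)| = 10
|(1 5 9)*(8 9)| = |(1 5 8 9)| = 4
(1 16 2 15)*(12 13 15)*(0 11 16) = (0 11 16 2 12 13 15 1) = [11, 0, 12, 3, 4, 5, 6, 7, 8, 9, 10, 16, 13, 15, 14, 1, 2]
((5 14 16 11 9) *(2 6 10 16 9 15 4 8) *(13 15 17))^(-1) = ((2 6 10 16 11 17 13 15 4 8)(5 14 9))^(-1) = (2 8 4 15 13 17 11 16 10 6)(5 9 14)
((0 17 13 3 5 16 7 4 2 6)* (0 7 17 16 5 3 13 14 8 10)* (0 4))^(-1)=((0 16 17 14 8 10 4 2 6 7))^(-1)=(0 7 6 2 4 10 8 14 17 16)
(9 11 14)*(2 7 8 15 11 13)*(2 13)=(2 7 8 15 11 14 9)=[0, 1, 7, 3, 4, 5, 6, 8, 15, 2, 10, 14, 12, 13, 9, 11]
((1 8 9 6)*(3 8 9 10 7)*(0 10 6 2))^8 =(0 2 9 1 6 8 3 7 10)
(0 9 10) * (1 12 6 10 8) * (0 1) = (0 9 8)(1 12 6 10) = [9, 12, 2, 3, 4, 5, 10, 7, 0, 8, 1, 11, 6]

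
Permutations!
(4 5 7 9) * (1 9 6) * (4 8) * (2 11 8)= (1 9 2 11 8 4 5 7 6)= [0, 9, 11, 3, 5, 7, 1, 6, 4, 2, 10, 8]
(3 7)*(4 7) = (3 4 7) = [0, 1, 2, 4, 7, 5, 6, 3]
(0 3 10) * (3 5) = (0 5 3 10) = [5, 1, 2, 10, 4, 3, 6, 7, 8, 9, 0]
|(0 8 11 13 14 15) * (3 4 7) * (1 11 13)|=30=|(0 8 13 14 15)(1 11)(3 4 7)|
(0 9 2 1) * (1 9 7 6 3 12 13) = (0 7 6 3 12 13 1)(2 9) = [7, 0, 9, 12, 4, 5, 3, 6, 8, 2, 10, 11, 13, 1]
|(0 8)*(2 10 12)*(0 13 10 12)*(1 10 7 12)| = |(0 8 13 7 12 2 1 10)| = 8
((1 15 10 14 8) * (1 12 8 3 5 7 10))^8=((1 15)(3 5 7 10 14)(8 12))^8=(15)(3 10 5 14 7)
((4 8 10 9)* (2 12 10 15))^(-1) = ((2 12 10 9 4 8 15))^(-1) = (2 15 8 4 9 10 12)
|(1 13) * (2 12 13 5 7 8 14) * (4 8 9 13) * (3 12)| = |(1 5 7 9 13)(2 3 12 4 8 14)| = 30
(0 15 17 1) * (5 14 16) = (0 15 17 1)(5 14 16) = [15, 0, 2, 3, 4, 14, 6, 7, 8, 9, 10, 11, 12, 13, 16, 17, 5, 1]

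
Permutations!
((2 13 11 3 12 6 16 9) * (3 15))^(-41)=((2 13 11 15 3 12 6 16 9))^(-41)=(2 3 9 15 16 11 6 13 12)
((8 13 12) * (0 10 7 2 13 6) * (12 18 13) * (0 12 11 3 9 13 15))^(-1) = ((0 10 7 2 11 3 9 13 18 15)(6 12 8))^(-1) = (0 15 18 13 9 3 11 2 7 10)(6 8 12)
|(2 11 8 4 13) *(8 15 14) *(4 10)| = 8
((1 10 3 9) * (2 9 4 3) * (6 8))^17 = ((1 10 2 9)(3 4)(6 8))^17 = (1 10 2 9)(3 4)(6 8)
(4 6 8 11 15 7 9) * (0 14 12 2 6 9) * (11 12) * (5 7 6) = (0 14 11 15 6 8 12 2 5 7)(4 9) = [14, 1, 5, 3, 9, 7, 8, 0, 12, 4, 10, 15, 2, 13, 11, 6]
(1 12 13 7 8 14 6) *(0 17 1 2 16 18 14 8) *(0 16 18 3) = [17, 12, 18, 0, 4, 5, 2, 16, 8, 9, 10, 11, 13, 7, 6, 15, 3, 1, 14] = (0 17 1 12 13 7 16 3)(2 18 14 6)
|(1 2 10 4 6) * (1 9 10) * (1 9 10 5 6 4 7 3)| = 8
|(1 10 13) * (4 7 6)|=|(1 10 13)(4 7 6)|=3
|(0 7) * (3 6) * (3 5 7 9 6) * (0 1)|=|(0 9 6 5 7 1)|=6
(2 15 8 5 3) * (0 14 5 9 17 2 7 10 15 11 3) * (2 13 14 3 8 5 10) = (0 3 7 2 11 8 9 17 13 14 10 15 5) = [3, 1, 11, 7, 4, 0, 6, 2, 9, 17, 15, 8, 12, 14, 10, 5, 16, 13]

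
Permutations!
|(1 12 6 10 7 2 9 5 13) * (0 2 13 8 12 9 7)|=|(0 2 7 13 1 9 5 8 12 6 10)|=11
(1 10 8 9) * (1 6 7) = (1 10 8 9 6 7) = [0, 10, 2, 3, 4, 5, 7, 1, 9, 6, 8]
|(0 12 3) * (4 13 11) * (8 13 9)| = |(0 12 3)(4 9 8 13 11)| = 15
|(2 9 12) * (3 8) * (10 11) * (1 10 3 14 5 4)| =|(1 10 11 3 8 14 5 4)(2 9 12)| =24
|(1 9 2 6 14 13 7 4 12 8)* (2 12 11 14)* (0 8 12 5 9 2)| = |(0 8 1 2 6)(4 11 14 13 7)(5 9)| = 10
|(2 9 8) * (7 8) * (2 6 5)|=6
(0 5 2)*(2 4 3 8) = (0 5 4 3 8 2) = [5, 1, 0, 8, 3, 4, 6, 7, 2]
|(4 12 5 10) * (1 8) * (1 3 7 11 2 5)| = |(1 8 3 7 11 2 5 10 4 12)| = 10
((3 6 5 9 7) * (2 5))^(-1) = ((2 5 9 7 3 6))^(-1) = (2 6 3 7 9 5)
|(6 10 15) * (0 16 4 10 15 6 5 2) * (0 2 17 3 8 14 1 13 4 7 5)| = |(0 16 7 5 17 3 8 14 1 13 4 10 6 15)| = 14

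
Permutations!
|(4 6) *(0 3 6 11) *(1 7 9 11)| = 8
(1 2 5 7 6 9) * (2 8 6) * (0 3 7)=[3, 8, 5, 7, 4, 0, 9, 2, 6, 1]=(0 3 7 2 5)(1 8 6 9)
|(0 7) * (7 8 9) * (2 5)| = 4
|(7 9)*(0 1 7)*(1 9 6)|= 6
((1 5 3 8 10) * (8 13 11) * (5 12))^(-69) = ((1 12 5 3 13 11 8 10))^(-69) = (1 3 8 12 13 10 5 11)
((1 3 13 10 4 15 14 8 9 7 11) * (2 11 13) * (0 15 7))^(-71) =(0 9 8 14 15)(1 3 2 11)(4 7 13 10)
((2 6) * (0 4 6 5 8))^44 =(0 6 5)(2 8 4)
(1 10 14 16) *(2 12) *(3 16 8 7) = (1 10 14 8 7 3 16)(2 12) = [0, 10, 12, 16, 4, 5, 6, 3, 7, 9, 14, 11, 2, 13, 8, 15, 1]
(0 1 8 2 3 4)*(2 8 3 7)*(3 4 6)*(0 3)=[1, 4, 7, 6, 3, 5, 0, 2, 8]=(8)(0 1 4 3 6)(2 7)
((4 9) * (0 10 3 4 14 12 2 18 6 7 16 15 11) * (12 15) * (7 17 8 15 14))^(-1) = ((0 10 3 4 9 7 16 12 2 18 6 17 8 15 11))^(-1) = (0 11 15 8 17 6 18 2 12 16 7 9 4 3 10)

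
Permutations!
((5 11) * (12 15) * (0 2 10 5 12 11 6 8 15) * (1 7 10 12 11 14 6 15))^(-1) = ((0 2 12)(1 7 10 5 15 14 6 8))^(-1) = (0 12 2)(1 8 6 14 15 5 10 7)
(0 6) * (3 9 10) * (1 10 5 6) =[1, 10, 2, 9, 4, 6, 0, 7, 8, 5, 3] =(0 1 10 3 9 5 6)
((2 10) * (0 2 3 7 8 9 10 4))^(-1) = ((0 2 4)(3 7 8 9 10))^(-1) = (0 4 2)(3 10 9 8 7)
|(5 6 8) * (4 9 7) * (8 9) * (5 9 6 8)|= |(4 5 8 9 7)|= 5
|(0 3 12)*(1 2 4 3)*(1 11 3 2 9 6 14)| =4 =|(0 11 3 12)(1 9 6 14)(2 4)|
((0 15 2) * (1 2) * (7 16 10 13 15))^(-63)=((0 7 16 10 13 15 1 2))^(-63)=(0 7 16 10 13 15 1 2)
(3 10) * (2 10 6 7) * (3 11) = [0, 1, 10, 6, 4, 5, 7, 2, 8, 9, 11, 3] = (2 10 11 3 6 7)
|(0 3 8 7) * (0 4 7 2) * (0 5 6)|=6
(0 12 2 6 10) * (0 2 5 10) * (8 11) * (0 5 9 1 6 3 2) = [12, 6, 3, 2, 4, 10, 5, 7, 11, 1, 0, 8, 9] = (0 12 9 1 6 5 10)(2 3)(8 11)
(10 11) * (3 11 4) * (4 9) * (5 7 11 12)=[0, 1, 2, 12, 3, 7, 6, 11, 8, 4, 9, 10, 5]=(3 12 5 7 11 10 9 4)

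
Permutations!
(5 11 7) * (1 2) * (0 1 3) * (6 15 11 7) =(0 1 2 3)(5 7)(6 15 11) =[1, 2, 3, 0, 4, 7, 15, 5, 8, 9, 10, 6, 12, 13, 14, 11]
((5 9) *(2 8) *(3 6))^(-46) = (9)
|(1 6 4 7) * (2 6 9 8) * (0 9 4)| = 15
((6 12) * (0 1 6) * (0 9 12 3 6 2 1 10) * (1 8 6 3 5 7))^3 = ((0 10)(1 2 8 6 5 7)(9 12))^3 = (0 10)(1 6)(2 5)(7 8)(9 12)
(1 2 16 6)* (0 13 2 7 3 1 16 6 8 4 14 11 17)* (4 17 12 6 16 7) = (0 13 2 16 8 17)(1 4 14 11 12 6 7 3) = [13, 4, 16, 1, 14, 5, 7, 3, 17, 9, 10, 12, 6, 2, 11, 15, 8, 0]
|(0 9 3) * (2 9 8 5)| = |(0 8 5 2 9 3)| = 6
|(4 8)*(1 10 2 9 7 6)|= 6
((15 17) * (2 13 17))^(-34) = ((2 13 17 15))^(-34) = (2 17)(13 15)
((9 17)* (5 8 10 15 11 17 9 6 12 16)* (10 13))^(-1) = (5 16 12 6 17 11 15 10 13 8)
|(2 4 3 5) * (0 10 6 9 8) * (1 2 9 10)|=8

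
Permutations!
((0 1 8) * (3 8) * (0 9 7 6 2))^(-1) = ((0 1 3 8 9 7 6 2))^(-1) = (0 2 6 7 9 8 3 1)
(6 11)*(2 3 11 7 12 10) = [0, 1, 3, 11, 4, 5, 7, 12, 8, 9, 2, 6, 10] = (2 3 11 6 7 12 10)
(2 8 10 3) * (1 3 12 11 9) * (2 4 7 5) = [0, 3, 8, 4, 7, 2, 6, 5, 10, 1, 12, 9, 11] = (1 3 4 7 5 2 8 10 12 11 9)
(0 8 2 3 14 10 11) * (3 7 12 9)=[8, 1, 7, 14, 4, 5, 6, 12, 2, 3, 11, 0, 9, 13, 10]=(0 8 2 7 12 9 3 14 10 11)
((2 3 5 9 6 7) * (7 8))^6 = ((2 3 5 9 6 8 7))^6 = (2 7 8 6 9 5 3)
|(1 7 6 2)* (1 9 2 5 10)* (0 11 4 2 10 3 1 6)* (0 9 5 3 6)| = 11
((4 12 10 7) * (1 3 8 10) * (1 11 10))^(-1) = (1 8 3)(4 7 10 11 12)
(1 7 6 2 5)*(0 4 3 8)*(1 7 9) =(0 4 3 8)(1 9)(2 5 7 6) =[4, 9, 5, 8, 3, 7, 2, 6, 0, 1]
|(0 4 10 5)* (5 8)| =|(0 4 10 8 5)| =5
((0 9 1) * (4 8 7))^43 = ((0 9 1)(4 8 7))^43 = (0 9 1)(4 8 7)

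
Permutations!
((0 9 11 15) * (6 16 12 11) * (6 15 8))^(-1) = (0 15 9)(6 8 11 12 16)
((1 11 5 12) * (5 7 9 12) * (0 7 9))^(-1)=(0 7)(1 12 9 11)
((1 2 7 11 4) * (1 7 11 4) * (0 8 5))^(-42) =((0 8 5)(1 2 11)(4 7))^(-42) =(11)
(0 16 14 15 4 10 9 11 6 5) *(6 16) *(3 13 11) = (0 6 5)(3 13 11 16 14 15 4 10 9) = [6, 1, 2, 13, 10, 0, 5, 7, 8, 3, 9, 16, 12, 11, 15, 4, 14]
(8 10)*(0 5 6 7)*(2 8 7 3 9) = (0 5 6 3 9 2 8 10 7) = [5, 1, 8, 9, 4, 6, 3, 0, 10, 2, 7]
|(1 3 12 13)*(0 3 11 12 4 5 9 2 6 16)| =|(0 3 4 5 9 2 6 16)(1 11 12 13)| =8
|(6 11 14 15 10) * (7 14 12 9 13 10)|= 6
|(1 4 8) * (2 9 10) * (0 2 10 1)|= 6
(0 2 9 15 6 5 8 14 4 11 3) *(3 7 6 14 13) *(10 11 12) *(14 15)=(15)(0 2 9 14 4 12 10 11 7 6 5 8 13 3)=[2, 1, 9, 0, 12, 8, 5, 6, 13, 14, 11, 7, 10, 3, 4, 15]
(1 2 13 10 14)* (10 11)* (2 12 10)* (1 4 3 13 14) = (1 12 10)(2 14 4 3 13 11) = [0, 12, 14, 13, 3, 5, 6, 7, 8, 9, 1, 2, 10, 11, 4]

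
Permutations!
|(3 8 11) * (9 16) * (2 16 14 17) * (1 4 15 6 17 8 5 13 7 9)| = 56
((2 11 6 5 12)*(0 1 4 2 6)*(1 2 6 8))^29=(0 11 2)(1 8 12 5 6 4)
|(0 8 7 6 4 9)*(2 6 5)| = |(0 8 7 5 2 6 4 9)| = 8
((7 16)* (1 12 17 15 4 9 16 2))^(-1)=((1 12 17 15 4 9 16 7 2))^(-1)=(1 2 7 16 9 4 15 17 12)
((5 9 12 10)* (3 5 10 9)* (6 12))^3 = (12)(3 5)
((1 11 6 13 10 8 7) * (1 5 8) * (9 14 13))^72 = (1 6 14 10 11 9 13)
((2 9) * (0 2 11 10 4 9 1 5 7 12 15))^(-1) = ((0 2 1 5 7 12 15)(4 9 11 10))^(-1) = (0 15 12 7 5 1 2)(4 10 11 9)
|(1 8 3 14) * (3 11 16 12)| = 7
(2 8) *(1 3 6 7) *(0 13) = (0 13)(1 3 6 7)(2 8) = [13, 3, 8, 6, 4, 5, 7, 1, 2, 9, 10, 11, 12, 0]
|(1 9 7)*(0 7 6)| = 5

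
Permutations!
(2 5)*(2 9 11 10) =(2 5 9 11 10) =[0, 1, 5, 3, 4, 9, 6, 7, 8, 11, 2, 10]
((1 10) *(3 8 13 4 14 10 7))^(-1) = (1 10 14 4 13 8 3 7)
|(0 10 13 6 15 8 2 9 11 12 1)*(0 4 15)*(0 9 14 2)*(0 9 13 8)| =18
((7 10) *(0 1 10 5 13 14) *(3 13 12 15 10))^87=(0 3 14 1 13)(5 15 7 12 10)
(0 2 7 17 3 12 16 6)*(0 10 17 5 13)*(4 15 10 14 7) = (0 2 4 15 10 17 3 12 16 6 14 7 5 13) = [2, 1, 4, 12, 15, 13, 14, 5, 8, 9, 17, 11, 16, 0, 7, 10, 6, 3]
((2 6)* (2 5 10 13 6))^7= ((5 10 13 6))^7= (5 6 13 10)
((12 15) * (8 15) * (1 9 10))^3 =((1 9 10)(8 15 12))^3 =(15)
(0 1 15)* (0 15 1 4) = [4, 1, 2, 3, 0, 5, 6, 7, 8, 9, 10, 11, 12, 13, 14, 15] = (15)(0 4)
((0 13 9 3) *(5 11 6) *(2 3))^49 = ((0 13 9 2 3)(5 11 6))^49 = (0 3 2 9 13)(5 11 6)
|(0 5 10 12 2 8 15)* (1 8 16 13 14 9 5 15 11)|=|(0 15)(1 8 11)(2 16 13 14 9 5 10 12)|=24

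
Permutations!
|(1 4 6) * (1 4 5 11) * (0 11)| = 4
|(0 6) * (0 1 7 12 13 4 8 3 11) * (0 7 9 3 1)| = |(0 6)(1 9 3 11 7 12 13 4 8)| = 18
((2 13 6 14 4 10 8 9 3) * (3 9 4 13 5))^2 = (2 3 5)(4 8 10)(6 13 14) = ((2 5 3)(4 10 8)(6 14 13))^2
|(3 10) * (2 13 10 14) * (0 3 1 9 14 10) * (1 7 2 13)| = |(0 3 10 7 2 1 9 14 13)| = 9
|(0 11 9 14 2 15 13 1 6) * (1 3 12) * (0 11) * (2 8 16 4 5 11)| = |(1 6 2 15 13 3 12)(4 5 11 9 14 8 16)| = 7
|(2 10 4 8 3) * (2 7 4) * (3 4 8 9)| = |(2 10)(3 7 8 4 9)| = 10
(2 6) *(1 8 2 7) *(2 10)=(1 8 10 2 6 7)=[0, 8, 6, 3, 4, 5, 7, 1, 10, 9, 2]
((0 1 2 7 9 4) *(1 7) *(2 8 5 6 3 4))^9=(0 4 3 6 5 8 1 2 9 7)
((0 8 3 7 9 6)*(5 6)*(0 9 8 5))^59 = ((0 5 6 9)(3 7 8))^59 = (0 9 6 5)(3 8 7)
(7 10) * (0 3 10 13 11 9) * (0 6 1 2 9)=(0 3 10 7 13 11)(1 2 9 6)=[3, 2, 9, 10, 4, 5, 1, 13, 8, 6, 7, 0, 12, 11]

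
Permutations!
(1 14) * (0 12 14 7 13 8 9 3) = (0 12 14 1 7 13 8 9 3) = [12, 7, 2, 0, 4, 5, 6, 13, 9, 3, 10, 11, 14, 8, 1]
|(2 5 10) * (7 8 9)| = 3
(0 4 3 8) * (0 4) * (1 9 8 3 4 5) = (1 9 8 5) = [0, 9, 2, 3, 4, 1, 6, 7, 5, 8]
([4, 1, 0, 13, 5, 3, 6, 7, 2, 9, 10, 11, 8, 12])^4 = [13, 1, 3, 2, 12, 8, 6, 7, 5, 9, 10, 11, 4, 0]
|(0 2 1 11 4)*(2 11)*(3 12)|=|(0 11 4)(1 2)(3 12)|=6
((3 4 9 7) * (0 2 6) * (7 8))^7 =((0 2 6)(3 4 9 8 7))^7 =(0 2 6)(3 9 7 4 8)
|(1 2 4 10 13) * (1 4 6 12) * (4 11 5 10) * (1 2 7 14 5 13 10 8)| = 30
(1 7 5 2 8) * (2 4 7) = (1 2 8)(4 7 5) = [0, 2, 8, 3, 7, 4, 6, 5, 1]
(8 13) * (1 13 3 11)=(1 13 8 3 11)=[0, 13, 2, 11, 4, 5, 6, 7, 3, 9, 10, 1, 12, 8]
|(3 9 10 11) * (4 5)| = 4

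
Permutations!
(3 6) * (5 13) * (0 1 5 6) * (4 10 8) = [1, 5, 2, 0, 10, 13, 3, 7, 4, 9, 8, 11, 12, 6] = (0 1 5 13 6 3)(4 10 8)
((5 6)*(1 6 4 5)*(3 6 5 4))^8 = ((1 5 3 6))^8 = (6)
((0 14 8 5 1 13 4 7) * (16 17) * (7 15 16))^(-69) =((0 14 8 5 1 13 4 15 16 17 7))^(-69) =(0 16 13 8 7 15 1 14 17 4 5)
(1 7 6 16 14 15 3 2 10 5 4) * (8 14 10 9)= (1 7 6 16 10 5 4)(2 9 8 14 15 3)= [0, 7, 9, 2, 1, 4, 16, 6, 14, 8, 5, 11, 12, 13, 15, 3, 10]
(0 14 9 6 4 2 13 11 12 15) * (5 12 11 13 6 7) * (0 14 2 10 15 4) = [2, 1, 6, 3, 10, 12, 0, 5, 8, 7, 15, 11, 4, 13, 9, 14] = (0 2 6)(4 10 15 14 9 7 5 12)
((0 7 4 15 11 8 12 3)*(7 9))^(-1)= ((0 9 7 4 15 11 8 12 3))^(-1)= (0 3 12 8 11 15 4 7 9)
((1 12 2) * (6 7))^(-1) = (1 2 12)(6 7)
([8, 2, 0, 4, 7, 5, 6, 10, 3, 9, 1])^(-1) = [2, 10, 1, 8, 3, 5, 6, 4, 0, 9, 7]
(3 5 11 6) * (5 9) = (3 9 5 11 6) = [0, 1, 2, 9, 4, 11, 3, 7, 8, 5, 10, 6]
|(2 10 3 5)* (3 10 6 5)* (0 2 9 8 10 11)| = 8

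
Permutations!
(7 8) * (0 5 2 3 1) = [5, 0, 3, 1, 4, 2, 6, 8, 7] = (0 5 2 3 1)(7 8)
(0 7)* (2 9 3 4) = (0 7)(2 9 3 4) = [7, 1, 9, 4, 2, 5, 6, 0, 8, 3]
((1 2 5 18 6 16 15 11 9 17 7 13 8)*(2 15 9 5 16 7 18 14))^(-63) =((1 15 11 5 14 2 16 9 17 18 6 7 13 8))^(-63) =(1 9)(2 13)(5 6)(7 14)(8 16)(11 18)(15 17)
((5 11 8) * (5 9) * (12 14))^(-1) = (5 9 8 11)(12 14)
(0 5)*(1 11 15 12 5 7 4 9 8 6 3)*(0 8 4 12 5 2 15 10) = (0 7 12 2 15 5 8 6 3 1 11 10)(4 9) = [7, 11, 15, 1, 9, 8, 3, 12, 6, 4, 0, 10, 2, 13, 14, 5]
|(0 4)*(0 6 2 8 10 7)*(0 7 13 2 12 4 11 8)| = 6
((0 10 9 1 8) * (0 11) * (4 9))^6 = ((0 10 4 9 1 8 11))^6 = (0 11 8 1 9 4 10)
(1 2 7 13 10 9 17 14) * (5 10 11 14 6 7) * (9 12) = (1 2 5 10 12 9 17 6 7 13 11 14) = [0, 2, 5, 3, 4, 10, 7, 13, 8, 17, 12, 14, 9, 11, 1, 15, 16, 6]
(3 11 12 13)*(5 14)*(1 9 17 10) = (1 9 17 10)(3 11 12 13)(5 14) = [0, 9, 2, 11, 4, 14, 6, 7, 8, 17, 1, 12, 13, 3, 5, 15, 16, 10]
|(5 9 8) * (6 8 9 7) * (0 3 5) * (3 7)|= 4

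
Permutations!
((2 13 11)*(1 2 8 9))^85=((1 2 13 11 8 9))^85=(1 2 13 11 8 9)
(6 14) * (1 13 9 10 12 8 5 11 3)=(1 13 9 10 12 8 5 11 3)(6 14)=[0, 13, 2, 1, 4, 11, 14, 7, 5, 10, 12, 3, 8, 9, 6]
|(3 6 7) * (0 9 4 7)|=|(0 9 4 7 3 6)|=6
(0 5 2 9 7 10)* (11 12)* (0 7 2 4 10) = (0 5 4 10 7)(2 9)(11 12) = [5, 1, 9, 3, 10, 4, 6, 0, 8, 2, 7, 12, 11]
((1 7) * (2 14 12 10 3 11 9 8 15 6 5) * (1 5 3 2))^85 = (1 7 5)(2 14 12 10)(3 11 9 8 15 6)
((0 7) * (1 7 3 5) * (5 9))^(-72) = ((0 3 9 5 1 7))^(-72) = (9)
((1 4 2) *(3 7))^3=((1 4 2)(3 7))^3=(3 7)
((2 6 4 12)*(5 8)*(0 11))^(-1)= (0 11)(2 12 4 6)(5 8)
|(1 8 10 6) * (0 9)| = |(0 9)(1 8 10 6)| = 4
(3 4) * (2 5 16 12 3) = (2 5 16 12 3 4) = [0, 1, 5, 4, 2, 16, 6, 7, 8, 9, 10, 11, 3, 13, 14, 15, 12]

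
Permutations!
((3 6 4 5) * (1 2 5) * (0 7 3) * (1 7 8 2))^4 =(8)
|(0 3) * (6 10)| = |(0 3)(6 10)| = 2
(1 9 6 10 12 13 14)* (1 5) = (1 9 6 10 12 13 14 5) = [0, 9, 2, 3, 4, 1, 10, 7, 8, 6, 12, 11, 13, 14, 5]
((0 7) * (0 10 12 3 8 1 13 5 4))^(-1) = ((0 7 10 12 3 8 1 13 5 4))^(-1) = (0 4 5 13 1 8 3 12 10 7)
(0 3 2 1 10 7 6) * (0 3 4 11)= (0 4 11)(1 10 7 6 3 2)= [4, 10, 1, 2, 11, 5, 3, 6, 8, 9, 7, 0]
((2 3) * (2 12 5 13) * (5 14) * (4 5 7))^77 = (2 4 12 13 7 3 5 14)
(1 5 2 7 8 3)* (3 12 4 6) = (1 5 2 7 8 12 4 6 3) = [0, 5, 7, 1, 6, 2, 3, 8, 12, 9, 10, 11, 4]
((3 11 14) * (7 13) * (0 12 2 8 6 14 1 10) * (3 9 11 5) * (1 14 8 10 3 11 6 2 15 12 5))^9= ((0 5 11 14 9 6 8 2 10)(1 3)(7 13)(12 15))^9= (1 3)(7 13)(12 15)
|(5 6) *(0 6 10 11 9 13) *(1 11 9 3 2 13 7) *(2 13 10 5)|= 10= |(0 6 2 10 9 7 1 11 3 13)|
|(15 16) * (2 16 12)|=4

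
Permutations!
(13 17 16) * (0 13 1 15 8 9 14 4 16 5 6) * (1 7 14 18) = (0 13 17 5 6)(1 15 8 9 18)(4 16 7 14) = [13, 15, 2, 3, 16, 6, 0, 14, 9, 18, 10, 11, 12, 17, 4, 8, 7, 5, 1]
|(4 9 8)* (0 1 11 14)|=|(0 1 11 14)(4 9 8)|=12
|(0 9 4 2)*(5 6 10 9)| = |(0 5 6 10 9 4 2)| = 7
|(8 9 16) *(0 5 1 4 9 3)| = 8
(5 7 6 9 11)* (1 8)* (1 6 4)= (1 8 6 9 11 5 7 4)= [0, 8, 2, 3, 1, 7, 9, 4, 6, 11, 10, 5]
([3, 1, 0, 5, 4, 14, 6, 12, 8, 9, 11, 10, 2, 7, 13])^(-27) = [7, 1, 13, 12, 4, 2, 6, 5, 8, 9, 11, 10, 14, 3, 0]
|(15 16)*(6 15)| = |(6 15 16)| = 3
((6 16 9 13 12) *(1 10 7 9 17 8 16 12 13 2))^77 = (1 7 2 10 9)(6 12)(8 17 16)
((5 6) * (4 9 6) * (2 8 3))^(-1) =(2 3 8)(4 5 6 9)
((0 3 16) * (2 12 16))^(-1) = (0 16 12 2 3)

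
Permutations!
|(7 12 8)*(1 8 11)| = 5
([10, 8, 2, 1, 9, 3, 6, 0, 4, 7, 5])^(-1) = (0 7 9 4 8 1 3 5 10)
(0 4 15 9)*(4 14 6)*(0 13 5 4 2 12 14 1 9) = (0 1 9 13 5 4 15)(2 12 14 6) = [1, 9, 12, 3, 15, 4, 2, 7, 8, 13, 10, 11, 14, 5, 6, 0]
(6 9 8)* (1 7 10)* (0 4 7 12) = (0 4 7 10 1 12)(6 9 8) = [4, 12, 2, 3, 7, 5, 9, 10, 6, 8, 1, 11, 0]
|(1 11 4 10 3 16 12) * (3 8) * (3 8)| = 7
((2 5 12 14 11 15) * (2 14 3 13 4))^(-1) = (2 4 13 3 12 5)(11 14 15)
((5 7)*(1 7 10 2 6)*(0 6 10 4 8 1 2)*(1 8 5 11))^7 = (0 10 2 6)(1 7 11)(4 5)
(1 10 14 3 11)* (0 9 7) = (0 9 7)(1 10 14 3 11) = [9, 10, 2, 11, 4, 5, 6, 0, 8, 7, 14, 1, 12, 13, 3]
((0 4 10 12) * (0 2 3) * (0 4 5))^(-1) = ((0 5)(2 3 4 10 12))^(-1) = (0 5)(2 12 10 4 3)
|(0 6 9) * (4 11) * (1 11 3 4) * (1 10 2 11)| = 6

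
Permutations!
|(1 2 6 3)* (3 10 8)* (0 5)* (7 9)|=|(0 5)(1 2 6 10 8 3)(7 9)|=6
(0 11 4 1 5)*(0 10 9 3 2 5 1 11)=(2 5 10 9 3)(4 11)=[0, 1, 5, 2, 11, 10, 6, 7, 8, 3, 9, 4]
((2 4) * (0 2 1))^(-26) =(0 4)(1 2)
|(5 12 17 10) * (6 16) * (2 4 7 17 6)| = 9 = |(2 4 7 17 10 5 12 6 16)|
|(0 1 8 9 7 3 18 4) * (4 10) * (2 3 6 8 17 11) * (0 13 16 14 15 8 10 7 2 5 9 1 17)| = |(0 17 11 5 9 2 3 18 7 6 10 4 13 16 14 15 8 1)| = 18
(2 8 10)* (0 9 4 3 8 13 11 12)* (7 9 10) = [10, 1, 13, 8, 3, 5, 6, 9, 7, 4, 2, 12, 0, 11] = (0 10 2 13 11 12)(3 8 7 9 4)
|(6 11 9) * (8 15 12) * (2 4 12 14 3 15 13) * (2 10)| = 6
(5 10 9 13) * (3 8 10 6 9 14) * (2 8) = [0, 1, 8, 2, 4, 6, 9, 7, 10, 13, 14, 11, 12, 5, 3] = (2 8 10 14 3)(5 6 9 13)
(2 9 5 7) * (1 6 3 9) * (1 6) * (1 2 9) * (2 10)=[0, 10, 6, 1, 4, 7, 3, 9, 8, 5, 2]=(1 10 2 6 3)(5 7 9)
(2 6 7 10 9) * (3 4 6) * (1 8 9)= [0, 8, 3, 4, 6, 5, 7, 10, 9, 2, 1]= (1 8 9 2 3 4 6 7 10)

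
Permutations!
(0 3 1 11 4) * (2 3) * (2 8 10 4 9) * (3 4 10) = (0 8 3 1 11 9 2 4) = [8, 11, 4, 1, 0, 5, 6, 7, 3, 2, 10, 9]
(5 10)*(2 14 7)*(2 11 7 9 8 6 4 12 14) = (4 12 14 9 8 6)(5 10)(7 11) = [0, 1, 2, 3, 12, 10, 4, 11, 6, 8, 5, 7, 14, 13, 9]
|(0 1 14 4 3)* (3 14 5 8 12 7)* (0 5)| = 10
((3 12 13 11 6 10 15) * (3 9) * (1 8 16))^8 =((1 8 16)(3 12 13 11 6 10 15 9))^8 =(1 16 8)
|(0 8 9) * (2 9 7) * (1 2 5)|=|(0 8 7 5 1 2 9)|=7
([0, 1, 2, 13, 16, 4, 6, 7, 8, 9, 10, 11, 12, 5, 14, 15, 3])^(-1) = (3 16 4 5 13)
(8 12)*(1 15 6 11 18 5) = (1 15 6 11 18 5)(8 12) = [0, 15, 2, 3, 4, 1, 11, 7, 12, 9, 10, 18, 8, 13, 14, 6, 16, 17, 5]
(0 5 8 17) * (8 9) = (0 5 9 8 17) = [5, 1, 2, 3, 4, 9, 6, 7, 17, 8, 10, 11, 12, 13, 14, 15, 16, 0]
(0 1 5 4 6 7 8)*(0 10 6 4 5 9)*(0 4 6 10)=(10)(0 1 9 4 6 7 8)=[1, 9, 2, 3, 6, 5, 7, 8, 0, 4, 10]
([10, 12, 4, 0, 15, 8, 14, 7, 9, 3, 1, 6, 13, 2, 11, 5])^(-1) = (0 3 9 8 5 15 4 2 13 12 1 10)(6 11 14)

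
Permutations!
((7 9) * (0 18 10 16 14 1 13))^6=((0 18 10 16 14 1 13)(7 9))^6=(0 13 1 14 16 10 18)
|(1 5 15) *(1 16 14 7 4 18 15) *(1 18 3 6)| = 10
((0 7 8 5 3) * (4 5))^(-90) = ((0 7 8 4 5 3))^(-90) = (8)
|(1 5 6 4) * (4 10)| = 5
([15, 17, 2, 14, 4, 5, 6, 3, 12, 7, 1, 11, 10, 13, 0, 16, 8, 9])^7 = [17, 15, 2, 10, 4, 5, 6, 12, 3, 8, 0, 11, 14, 13, 1, 9, 7, 16]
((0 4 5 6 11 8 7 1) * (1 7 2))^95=(0 1 2 8 11 6 5 4)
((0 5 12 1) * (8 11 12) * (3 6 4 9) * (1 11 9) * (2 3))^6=((0 5 8 9 2 3 6 4 1)(11 12))^6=(12)(0 6 9)(1 3 8)(2 5 4)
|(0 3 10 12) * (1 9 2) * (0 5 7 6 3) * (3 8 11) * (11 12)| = 15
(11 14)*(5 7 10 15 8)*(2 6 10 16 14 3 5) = (2 6 10 15 8)(3 5 7 16 14 11) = [0, 1, 6, 5, 4, 7, 10, 16, 2, 9, 15, 3, 12, 13, 11, 8, 14]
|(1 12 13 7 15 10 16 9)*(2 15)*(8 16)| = 10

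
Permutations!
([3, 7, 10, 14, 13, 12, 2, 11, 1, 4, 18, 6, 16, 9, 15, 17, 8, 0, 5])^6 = (0 3 14 15 17)(1 18 7 5 11 12 6 16 2 8 10)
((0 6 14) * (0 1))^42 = (0 14)(1 6)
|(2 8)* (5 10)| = 2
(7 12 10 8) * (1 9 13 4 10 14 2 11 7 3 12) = (1 9 13 4 10 8 3 12 14 2 11 7) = [0, 9, 11, 12, 10, 5, 6, 1, 3, 13, 8, 7, 14, 4, 2]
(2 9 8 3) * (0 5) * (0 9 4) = (0 5 9 8 3 2 4) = [5, 1, 4, 2, 0, 9, 6, 7, 3, 8]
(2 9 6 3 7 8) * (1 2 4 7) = (1 2 9 6 3)(4 7 8) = [0, 2, 9, 1, 7, 5, 3, 8, 4, 6]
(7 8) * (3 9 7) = (3 9 7 8) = [0, 1, 2, 9, 4, 5, 6, 8, 3, 7]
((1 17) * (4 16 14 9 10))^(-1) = ((1 17)(4 16 14 9 10))^(-1) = (1 17)(4 10 9 14 16)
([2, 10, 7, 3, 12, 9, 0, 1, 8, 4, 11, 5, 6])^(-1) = [6, 7, 0, 3, 9, 11, 12, 2, 8, 5, 1, 10, 4]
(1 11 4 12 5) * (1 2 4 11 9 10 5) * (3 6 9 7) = [0, 7, 4, 6, 12, 2, 9, 3, 8, 10, 5, 11, 1] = (1 7 3 6 9 10 5 2 4 12)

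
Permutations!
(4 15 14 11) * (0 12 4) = (0 12 4 15 14 11) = [12, 1, 2, 3, 15, 5, 6, 7, 8, 9, 10, 0, 4, 13, 11, 14]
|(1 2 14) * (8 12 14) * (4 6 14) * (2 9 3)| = 9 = |(1 9 3 2 8 12 4 6 14)|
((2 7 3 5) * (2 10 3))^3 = (10)(2 7) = ((2 7)(3 5 10))^3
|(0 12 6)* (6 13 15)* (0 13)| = |(0 12)(6 13 15)| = 6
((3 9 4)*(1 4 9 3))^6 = (9)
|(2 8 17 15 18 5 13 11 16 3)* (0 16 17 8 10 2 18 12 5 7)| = |(0 16 3 18 7)(2 10)(5 13 11 17 15 12)| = 30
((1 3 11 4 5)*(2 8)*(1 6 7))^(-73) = ((1 3 11 4 5 6 7)(2 8))^(-73) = (1 5 3 6 11 7 4)(2 8)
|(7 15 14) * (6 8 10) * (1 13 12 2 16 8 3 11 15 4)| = |(1 13 12 2 16 8 10 6 3 11 15 14 7 4)| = 14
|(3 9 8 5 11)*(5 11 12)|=4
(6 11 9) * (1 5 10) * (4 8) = (1 5 10)(4 8)(6 11 9) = [0, 5, 2, 3, 8, 10, 11, 7, 4, 6, 1, 9]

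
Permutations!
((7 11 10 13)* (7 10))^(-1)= ((7 11)(10 13))^(-1)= (7 11)(10 13)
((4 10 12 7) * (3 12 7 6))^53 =(3 6 12)(4 7 10)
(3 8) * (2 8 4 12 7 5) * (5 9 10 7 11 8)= [0, 1, 5, 4, 12, 2, 6, 9, 3, 10, 7, 8, 11]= (2 5)(3 4 12 11 8)(7 9 10)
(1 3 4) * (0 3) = (0 3 4 1) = [3, 0, 2, 4, 1]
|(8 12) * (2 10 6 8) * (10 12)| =6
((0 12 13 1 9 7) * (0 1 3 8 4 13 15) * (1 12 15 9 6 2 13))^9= ((0 15)(1 6 2 13 3 8 4)(7 12 9))^9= (0 15)(1 2 3 4 6 13 8)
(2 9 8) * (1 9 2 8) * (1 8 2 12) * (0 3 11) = (0 3 11)(1 9 8 2 12) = [3, 9, 12, 11, 4, 5, 6, 7, 2, 8, 10, 0, 1]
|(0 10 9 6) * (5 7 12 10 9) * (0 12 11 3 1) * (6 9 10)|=14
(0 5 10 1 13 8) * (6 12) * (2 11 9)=[5, 13, 11, 3, 4, 10, 12, 7, 0, 2, 1, 9, 6, 8]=(0 5 10 1 13 8)(2 11 9)(6 12)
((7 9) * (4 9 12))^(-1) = (4 12 7 9)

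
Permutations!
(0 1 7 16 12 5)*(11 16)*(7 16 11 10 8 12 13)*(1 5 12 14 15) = [5, 16, 2, 3, 4, 0, 6, 10, 14, 9, 8, 11, 12, 7, 15, 1, 13] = (0 5)(1 16 13 7 10 8 14 15)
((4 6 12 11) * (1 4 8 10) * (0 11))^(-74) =((0 11 8 10 1 4 6 12))^(-74) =(0 6 1 8)(4 10 11 12)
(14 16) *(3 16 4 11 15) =(3 16 14 4 11 15) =[0, 1, 2, 16, 11, 5, 6, 7, 8, 9, 10, 15, 12, 13, 4, 3, 14]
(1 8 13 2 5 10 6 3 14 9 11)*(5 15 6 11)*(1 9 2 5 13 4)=(1 8 4)(2 15 6 3 14)(5 10 11 9 13)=[0, 8, 15, 14, 1, 10, 3, 7, 4, 13, 11, 9, 12, 5, 2, 6]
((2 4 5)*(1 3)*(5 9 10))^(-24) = ((1 3)(2 4 9 10 5))^(-24) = (2 4 9 10 5)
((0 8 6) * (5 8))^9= ((0 5 8 6))^9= (0 5 8 6)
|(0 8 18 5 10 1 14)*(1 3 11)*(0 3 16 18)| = |(0 8)(1 14 3 11)(5 10 16 18)| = 4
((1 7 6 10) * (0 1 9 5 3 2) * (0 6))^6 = (10)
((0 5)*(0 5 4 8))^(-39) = (8)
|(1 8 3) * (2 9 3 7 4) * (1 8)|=6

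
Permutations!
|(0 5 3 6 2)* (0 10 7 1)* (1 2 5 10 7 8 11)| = 30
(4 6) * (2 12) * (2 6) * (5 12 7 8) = (2 7 8 5 12 6 4) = [0, 1, 7, 3, 2, 12, 4, 8, 5, 9, 10, 11, 6]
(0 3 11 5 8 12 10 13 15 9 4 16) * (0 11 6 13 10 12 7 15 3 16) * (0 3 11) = (0 16)(3 6 13 11 5 8 7 15 9 4) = [16, 1, 2, 6, 3, 8, 13, 15, 7, 4, 10, 5, 12, 11, 14, 9, 0]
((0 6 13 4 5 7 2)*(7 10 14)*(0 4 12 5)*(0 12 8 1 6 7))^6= (0 10 12 2)(1 13)(4 7 14 5)(6 8)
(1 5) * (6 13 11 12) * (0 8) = [8, 5, 2, 3, 4, 1, 13, 7, 0, 9, 10, 12, 6, 11] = (0 8)(1 5)(6 13 11 12)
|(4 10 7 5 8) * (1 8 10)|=|(1 8 4)(5 10 7)|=3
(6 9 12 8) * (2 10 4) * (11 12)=(2 10 4)(6 9 11 12 8)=[0, 1, 10, 3, 2, 5, 9, 7, 6, 11, 4, 12, 8]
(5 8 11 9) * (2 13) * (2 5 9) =(2 13 5 8 11) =[0, 1, 13, 3, 4, 8, 6, 7, 11, 9, 10, 2, 12, 5]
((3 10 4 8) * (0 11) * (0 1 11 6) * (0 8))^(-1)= (0 4 10 3 8 6)(1 11)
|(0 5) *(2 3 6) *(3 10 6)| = |(0 5)(2 10 6)| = 6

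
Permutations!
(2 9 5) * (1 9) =(1 9 5 2) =[0, 9, 1, 3, 4, 2, 6, 7, 8, 5]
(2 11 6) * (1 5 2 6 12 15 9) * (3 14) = (1 5 2 11 12 15 9)(3 14) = [0, 5, 11, 14, 4, 2, 6, 7, 8, 1, 10, 12, 15, 13, 3, 9]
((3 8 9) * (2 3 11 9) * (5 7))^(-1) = (2 8 3)(5 7)(9 11)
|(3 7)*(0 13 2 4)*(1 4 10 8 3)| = 9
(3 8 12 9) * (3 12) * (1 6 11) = (1 6 11)(3 8)(9 12) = [0, 6, 2, 8, 4, 5, 11, 7, 3, 12, 10, 1, 9]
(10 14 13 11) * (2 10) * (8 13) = [0, 1, 10, 3, 4, 5, 6, 7, 13, 9, 14, 2, 12, 11, 8] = (2 10 14 8 13 11)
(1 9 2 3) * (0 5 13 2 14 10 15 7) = (0 5 13 2 3 1 9 14 10 15 7) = [5, 9, 3, 1, 4, 13, 6, 0, 8, 14, 15, 11, 12, 2, 10, 7]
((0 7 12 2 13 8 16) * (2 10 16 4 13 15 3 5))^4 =(0 16 10 12 7)(4 13 8)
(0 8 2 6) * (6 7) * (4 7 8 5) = (0 5 4 7 6)(2 8) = [5, 1, 8, 3, 7, 4, 0, 6, 2]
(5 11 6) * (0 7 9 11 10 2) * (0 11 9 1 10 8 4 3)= (0 7 1 10 2 11 6 5 8 4 3)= [7, 10, 11, 0, 3, 8, 5, 1, 4, 9, 2, 6]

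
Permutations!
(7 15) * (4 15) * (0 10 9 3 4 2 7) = (0 10 9 3 4 15)(2 7) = [10, 1, 7, 4, 15, 5, 6, 2, 8, 3, 9, 11, 12, 13, 14, 0]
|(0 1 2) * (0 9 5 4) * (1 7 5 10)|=4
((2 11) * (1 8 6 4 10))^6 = ((1 8 6 4 10)(2 11))^6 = (11)(1 8 6 4 10)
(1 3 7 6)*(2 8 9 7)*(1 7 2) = (1 3)(2 8 9)(6 7) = [0, 3, 8, 1, 4, 5, 7, 6, 9, 2]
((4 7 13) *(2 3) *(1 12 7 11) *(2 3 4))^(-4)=((1 12 7 13 2 4 11))^(-4)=(1 13 11 7 4 12 2)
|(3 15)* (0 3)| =3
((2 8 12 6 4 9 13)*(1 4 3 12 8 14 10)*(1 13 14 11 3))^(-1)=(1 6 12 3 11 2 13 10 14 9 4)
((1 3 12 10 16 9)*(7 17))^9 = (1 10)(3 16)(7 17)(9 12)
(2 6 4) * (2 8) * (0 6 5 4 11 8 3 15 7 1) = [6, 0, 5, 15, 3, 4, 11, 1, 2, 9, 10, 8, 12, 13, 14, 7] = (0 6 11 8 2 5 4 3 15 7 1)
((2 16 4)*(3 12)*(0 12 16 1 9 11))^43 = (0 9 2 16 12 11 1 4 3)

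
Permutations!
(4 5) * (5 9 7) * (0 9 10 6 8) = [9, 1, 2, 3, 10, 4, 8, 5, 0, 7, 6] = (0 9 7 5 4 10 6 8)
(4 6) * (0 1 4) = (0 1 4 6) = [1, 4, 2, 3, 6, 5, 0]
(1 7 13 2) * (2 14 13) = (1 7 2)(13 14) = [0, 7, 1, 3, 4, 5, 6, 2, 8, 9, 10, 11, 12, 14, 13]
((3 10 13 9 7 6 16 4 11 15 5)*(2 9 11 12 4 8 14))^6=(2 14 8 16 6 7 9)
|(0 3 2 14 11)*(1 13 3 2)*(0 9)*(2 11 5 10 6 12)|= 6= |(0 11 9)(1 13 3)(2 14 5 10 6 12)|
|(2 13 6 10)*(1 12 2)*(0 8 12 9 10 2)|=3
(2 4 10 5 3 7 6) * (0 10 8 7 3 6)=(0 10 5 6 2 4 8 7)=[10, 1, 4, 3, 8, 6, 2, 0, 7, 9, 5]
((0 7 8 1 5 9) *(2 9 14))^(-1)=((0 7 8 1 5 14 2 9))^(-1)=(0 9 2 14 5 1 8 7)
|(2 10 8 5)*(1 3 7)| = |(1 3 7)(2 10 8 5)| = 12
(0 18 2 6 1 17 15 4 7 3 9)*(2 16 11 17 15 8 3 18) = [2, 15, 6, 9, 7, 5, 1, 18, 3, 0, 10, 17, 12, 13, 14, 4, 11, 8, 16] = (0 2 6 1 15 4 7 18 16 11 17 8 3 9)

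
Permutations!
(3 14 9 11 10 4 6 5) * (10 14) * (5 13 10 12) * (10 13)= [0, 1, 2, 12, 6, 3, 10, 7, 8, 11, 4, 14, 5, 13, 9]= (3 12 5)(4 6 10)(9 11 14)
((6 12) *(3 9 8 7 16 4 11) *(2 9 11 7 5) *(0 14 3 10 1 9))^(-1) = ((0 14 3 11 10 1 9 8 5 2)(4 7 16)(6 12))^(-1) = (0 2 5 8 9 1 10 11 3 14)(4 16 7)(6 12)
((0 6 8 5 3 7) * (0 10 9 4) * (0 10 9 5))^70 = ((0 6 8)(3 7 9 4 10 5))^70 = (0 6 8)(3 10 9)(4 7 5)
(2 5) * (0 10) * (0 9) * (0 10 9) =(0 9 10)(2 5) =[9, 1, 5, 3, 4, 2, 6, 7, 8, 10, 0]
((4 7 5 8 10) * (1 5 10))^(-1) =((1 5 8)(4 7 10))^(-1) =(1 8 5)(4 10 7)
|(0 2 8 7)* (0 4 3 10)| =7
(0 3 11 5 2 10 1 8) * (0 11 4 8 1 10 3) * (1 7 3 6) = (1 7 3 4 8 11 5 2 6) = [0, 7, 6, 4, 8, 2, 1, 3, 11, 9, 10, 5]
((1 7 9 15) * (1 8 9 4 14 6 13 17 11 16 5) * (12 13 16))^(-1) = (1 5 16 6 14 4 7)(8 15 9)(11 17 13 12)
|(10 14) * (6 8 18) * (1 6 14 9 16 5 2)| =10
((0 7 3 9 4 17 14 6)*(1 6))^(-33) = (0 9 14)(1 7 4)(3 17 6)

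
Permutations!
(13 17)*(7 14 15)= (7 14 15)(13 17)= [0, 1, 2, 3, 4, 5, 6, 14, 8, 9, 10, 11, 12, 17, 15, 7, 16, 13]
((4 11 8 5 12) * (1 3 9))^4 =(1 3 9)(4 12 5 8 11)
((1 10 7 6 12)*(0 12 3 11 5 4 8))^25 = ((0 12 1 10 7 6 3 11 5 4 8))^25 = (0 10 3 4 12 7 11 8 1 6 5)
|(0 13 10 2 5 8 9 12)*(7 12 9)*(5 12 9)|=|(0 13 10 2 12)(5 8 7 9)|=20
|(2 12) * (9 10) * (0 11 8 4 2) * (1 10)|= |(0 11 8 4 2 12)(1 10 9)|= 6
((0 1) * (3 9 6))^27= (9)(0 1)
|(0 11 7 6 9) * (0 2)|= 6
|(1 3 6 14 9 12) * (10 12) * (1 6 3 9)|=|(1 9 10 12 6 14)|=6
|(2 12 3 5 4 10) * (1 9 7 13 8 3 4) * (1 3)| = 20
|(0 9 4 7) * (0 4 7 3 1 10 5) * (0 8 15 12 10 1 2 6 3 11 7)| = 30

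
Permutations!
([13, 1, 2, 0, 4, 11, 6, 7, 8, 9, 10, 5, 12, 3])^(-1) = [3, 1, 2, 13, 4, 11, 6, 7, 8, 9, 10, 5, 12, 0]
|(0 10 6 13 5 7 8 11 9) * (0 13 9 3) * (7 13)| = 8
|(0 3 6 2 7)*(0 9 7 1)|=|(0 3 6 2 1)(7 9)|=10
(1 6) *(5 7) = [0, 6, 2, 3, 4, 7, 1, 5] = (1 6)(5 7)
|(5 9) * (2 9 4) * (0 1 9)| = |(0 1 9 5 4 2)| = 6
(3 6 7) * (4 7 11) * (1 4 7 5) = [0, 4, 2, 6, 5, 1, 11, 3, 8, 9, 10, 7] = (1 4 5)(3 6 11 7)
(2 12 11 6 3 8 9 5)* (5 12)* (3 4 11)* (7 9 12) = [0, 1, 5, 8, 11, 2, 4, 9, 12, 7, 10, 6, 3] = (2 5)(3 8 12)(4 11 6)(7 9)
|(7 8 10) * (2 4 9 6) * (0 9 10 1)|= |(0 9 6 2 4 10 7 8 1)|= 9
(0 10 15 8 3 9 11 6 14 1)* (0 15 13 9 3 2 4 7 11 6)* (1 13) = (0 10 1 15 8 2 4 7 11)(6 14 13 9) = [10, 15, 4, 3, 7, 5, 14, 11, 2, 6, 1, 0, 12, 9, 13, 8]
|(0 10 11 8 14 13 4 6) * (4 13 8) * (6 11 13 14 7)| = 14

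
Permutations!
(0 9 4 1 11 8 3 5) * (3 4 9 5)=[5, 11, 2, 3, 1, 0, 6, 7, 4, 9, 10, 8]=(0 5)(1 11 8 4)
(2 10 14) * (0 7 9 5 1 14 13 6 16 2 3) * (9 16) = (0 7 16 2 10 13 6 9 5 1 14 3) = [7, 14, 10, 0, 4, 1, 9, 16, 8, 5, 13, 11, 12, 6, 3, 15, 2]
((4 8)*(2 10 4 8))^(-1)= (2 4 10)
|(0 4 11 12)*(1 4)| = 5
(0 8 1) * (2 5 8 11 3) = (0 11 3 2 5 8 1) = [11, 0, 5, 2, 4, 8, 6, 7, 1, 9, 10, 3]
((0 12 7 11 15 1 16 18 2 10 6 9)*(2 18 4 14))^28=(18)(0 7 15 16 14 10 9 12 11 1 4 2 6)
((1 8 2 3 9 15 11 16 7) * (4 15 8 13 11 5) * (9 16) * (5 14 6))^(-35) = ((1 13 11 9 8 2 3 16 7)(4 15 14 6 5))^(-35) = (1 13 11 9 8 2 3 16 7)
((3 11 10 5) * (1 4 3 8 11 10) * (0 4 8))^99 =(11)(0 5 10 3 4)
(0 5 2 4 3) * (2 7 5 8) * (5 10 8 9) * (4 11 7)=[9, 1, 11, 0, 3, 4, 6, 10, 2, 5, 8, 7]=(0 9 5 4 3)(2 11 7 10 8)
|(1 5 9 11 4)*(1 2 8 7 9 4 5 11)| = 8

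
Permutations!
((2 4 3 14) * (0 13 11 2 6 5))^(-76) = ((0 13 11 2 4 3 14 6 5))^(-76) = (0 3 13 14 11 6 2 5 4)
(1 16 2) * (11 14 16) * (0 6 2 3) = (0 6 2 1 11 14 16 3) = [6, 11, 1, 0, 4, 5, 2, 7, 8, 9, 10, 14, 12, 13, 16, 15, 3]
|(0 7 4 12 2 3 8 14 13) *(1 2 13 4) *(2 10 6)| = 12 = |(0 7 1 10 6 2 3 8 14 4 12 13)|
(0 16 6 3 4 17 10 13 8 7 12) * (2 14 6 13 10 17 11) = (17)(0 16 13 8 7 12)(2 14 6 3 4 11) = [16, 1, 14, 4, 11, 5, 3, 12, 7, 9, 10, 2, 0, 8, 6, 15, 13, 17]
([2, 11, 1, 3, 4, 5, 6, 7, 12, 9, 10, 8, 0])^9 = (0 11)(1 12)(2 8)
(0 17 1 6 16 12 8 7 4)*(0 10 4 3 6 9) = (0 17 1 9)(3 6 16 12 8 7)(4 10) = [17, 9, 2, 6, 10, 5, 16, 3, 7, 0, 4, 11, 8, 13, 14, 15, 12, 1]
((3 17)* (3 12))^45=((3 17 12))^45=(17)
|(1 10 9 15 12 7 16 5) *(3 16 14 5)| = |(1 10 9 15 12 7 14 5)(3 16)| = 8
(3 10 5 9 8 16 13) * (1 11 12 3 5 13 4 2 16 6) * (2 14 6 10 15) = (1 11 12 3 15 2 16 4 14 6)(5 9 8 10 13) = [0, 11, 16, 15, 14, 9, 1, 7, 10, 8, 13, 12, 3, 5, 6, 2, 4]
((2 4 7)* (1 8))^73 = ((1 8)(2 4 7))^73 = (1 8)(2 4 7)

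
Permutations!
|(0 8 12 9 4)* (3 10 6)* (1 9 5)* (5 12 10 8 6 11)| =10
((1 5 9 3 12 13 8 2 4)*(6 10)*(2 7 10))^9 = (1 6 8 3)(2 7 12 5)(4 10 13 9) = ((1 5 9 3 12 13 8 7 10 6 2 4))^9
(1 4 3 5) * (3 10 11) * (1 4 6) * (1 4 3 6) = [0, 1, 2, 5, 10, 3, 4, 7, 8, 9, 11, 6] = (3 5)(4 10 11 6)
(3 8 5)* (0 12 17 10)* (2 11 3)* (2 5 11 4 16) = (0 12 17 10)(2 4 16)(3 8 11) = [12, 1, 4, 8, 16, 5, 6, 7, 11, 9, 0, 3, 17, 13, 14, 15, 2, 10]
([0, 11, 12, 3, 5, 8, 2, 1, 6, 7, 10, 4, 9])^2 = [0, 4, 9, 3, 8, 6, 12, 11, 2, 1, 10, 5, 7]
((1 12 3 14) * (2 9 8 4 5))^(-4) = ((1 12 3 14)(2 9 8 4 5))^(-4) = (14)(2 9 8 4 5)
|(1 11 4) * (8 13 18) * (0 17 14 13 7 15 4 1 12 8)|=|(0 17 14 13 18)(1 11)(4 12 8 7 15)|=10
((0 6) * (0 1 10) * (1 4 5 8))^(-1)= (0 10 1 8 5 4 6)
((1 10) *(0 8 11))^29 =(0 11 8)(1 10)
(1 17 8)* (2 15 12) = (1 17 8)(2 15 12) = [0, 17, 15, 3, 4, 5, 6, 7, 1, 9, 10, 11, 2, 13, 14, 12, 16, 8]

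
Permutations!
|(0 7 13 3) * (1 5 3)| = |(0 7 13 1 5 3)| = 6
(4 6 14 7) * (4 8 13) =(4 6 14 7 8 13) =[0, 1, 2, 3, 6, 5, 14, 8, 13, 9, 10, 11, 12, 4, 7]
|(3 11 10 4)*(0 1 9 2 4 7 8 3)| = |(0 1 9 2 4)(3 11 10 7 8)| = 5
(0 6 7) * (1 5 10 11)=(0 6 7)(1 5 10 11)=[6, 5, 2, 3, 4, 10, 7, 0, 8, 9, 11, 1]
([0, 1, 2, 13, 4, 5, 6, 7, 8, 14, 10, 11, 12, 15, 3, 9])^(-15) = [0, 1, 2, 3, 4, 5, 6, 7, 8, 9, 10, 11, 12, 13, 14, 15]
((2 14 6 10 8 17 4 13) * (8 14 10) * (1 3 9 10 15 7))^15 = (1 9 14 8 4 2 7 3 10 6 17 13 15)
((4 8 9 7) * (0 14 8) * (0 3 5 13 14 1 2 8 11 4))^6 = ((0 1 2 8 9 7)(3 5 13 14 11 4))^6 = (14)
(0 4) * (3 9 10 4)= (0 3 9 10 4)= [3, 1, 2, 9, 0, 5, 6, 7, 8, 10, 4]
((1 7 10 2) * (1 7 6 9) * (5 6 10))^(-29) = ((1 10 2 7 5 6 9))^(-29) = (1 9 6 5 7 2 10)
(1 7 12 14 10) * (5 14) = (1 7 12 5 14 10) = [0, 7, 2, 3, 4, 14, 6, 12, 8, 9, 1, 11, 5, 13, 10]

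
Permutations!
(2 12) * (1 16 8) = (1 16 8)(2 12) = [0, 16, 12, 3, 4, 5, 6, 7, 1, 9, 10, 11, 2, 13, 14, 15, 8]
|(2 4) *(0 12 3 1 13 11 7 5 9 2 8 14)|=13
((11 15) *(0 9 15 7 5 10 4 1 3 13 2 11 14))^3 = (0 14 15 9)(1 2 5)(3 11 10)(4 13 7)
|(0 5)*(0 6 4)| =4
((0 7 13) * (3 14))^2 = (14)(0 13 7)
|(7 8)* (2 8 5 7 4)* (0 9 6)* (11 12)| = |(0 9 6)(2 8 4)(5 7)(11 12)| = 6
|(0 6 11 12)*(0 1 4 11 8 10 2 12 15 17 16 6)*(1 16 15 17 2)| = |(1 4 11 17 15 2 12 16 6 8 10)| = 11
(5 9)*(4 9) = (4 9 5) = [0, 1, 2, 3, 9, 4, 6, 7, 8, 5]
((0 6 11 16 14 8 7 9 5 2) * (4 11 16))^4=((0 6 16 14 8 7 9 5 2)(4 11))^4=(0 8 2 14 5 16 9 6 7)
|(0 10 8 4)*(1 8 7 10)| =4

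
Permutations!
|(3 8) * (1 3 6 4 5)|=6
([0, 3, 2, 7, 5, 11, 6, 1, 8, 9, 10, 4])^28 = (1 3 7)(4 5 11)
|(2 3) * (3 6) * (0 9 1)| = |(0 9 1)(2 6 3)| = 3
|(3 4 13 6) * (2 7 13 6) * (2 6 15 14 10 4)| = |(2 7 13 6 3)(4 15 14 10)| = 20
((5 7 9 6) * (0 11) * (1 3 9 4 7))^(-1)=(0 11)(1 5 6 9 3)(4 7)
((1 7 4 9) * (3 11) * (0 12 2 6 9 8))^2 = (0 2 9 7 8 12 6 1 4)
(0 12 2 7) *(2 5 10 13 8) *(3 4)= [12, 1, 7, 4, 3, 10, 6, 0, 2, 9, 13, 11, 5, 8]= (0 12 5 10 13 8 2 7)(3 4)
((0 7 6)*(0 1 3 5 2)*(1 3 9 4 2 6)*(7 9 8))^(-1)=(0 2 4 9)(1 7 8)(3 6 5)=((0 9 4 2)(1 8 7)(3 5 6))^(-1)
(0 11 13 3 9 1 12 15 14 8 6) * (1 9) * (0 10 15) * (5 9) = (0 11 13 3 1 12)(5 9)(6 10 15 14 8) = [11, 12, 2, 1, 4, 9, 10, 7, 6, 5, 15, 13, 0, 3, 8, 14]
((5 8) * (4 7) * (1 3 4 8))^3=(1 7)(3 8)(4 5)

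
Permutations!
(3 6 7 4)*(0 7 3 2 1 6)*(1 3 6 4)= (0 7 1 4 2 3)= [7, 4, 3, 0, 2, 5, 6, 1]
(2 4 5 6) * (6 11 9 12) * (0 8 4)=(0 8 4 5 11 9 12 6 2)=[8, 1, 0, 3, 5, 11, 2, 7, 4, 12, 10, 9, 6]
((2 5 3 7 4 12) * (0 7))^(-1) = (0 3 5 2 12 4 7)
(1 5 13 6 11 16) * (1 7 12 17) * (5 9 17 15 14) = (1 9 17)(5 13 6 11 16 7 12 15 14) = [0, 9, 2, 3, 4, 13, 11, 12, 8, 17, 10, 16, 15, 6, 5, 14, 7, 1]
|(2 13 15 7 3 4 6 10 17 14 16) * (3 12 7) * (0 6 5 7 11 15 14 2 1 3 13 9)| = |(0 6 10 17 2 9)(1 3 4 5 7 12 11 15 13 14 16)| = 66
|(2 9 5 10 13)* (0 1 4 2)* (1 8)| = 9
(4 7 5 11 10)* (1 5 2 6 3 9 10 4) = (1 5 11 4 7 2 6 3 9 10) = [0, 5, 6, 9, 7, 11, 3, 2, 8, 10, 1, 4]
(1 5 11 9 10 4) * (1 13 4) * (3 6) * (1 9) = (1 5 11)(3 6)(4 13)(9 10) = [0, 5, 2, 6, 13, 11, 3, 7, 8, 10, 9, 1, 12, 4]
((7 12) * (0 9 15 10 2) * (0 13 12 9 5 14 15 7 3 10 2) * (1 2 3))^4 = ((0 5 14 15 3 10)(1 2 13 12)(7 9))^4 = (0 3 14)(5 10 15)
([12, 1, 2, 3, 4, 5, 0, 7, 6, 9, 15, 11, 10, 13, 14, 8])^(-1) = (0 6 8 15 10 12)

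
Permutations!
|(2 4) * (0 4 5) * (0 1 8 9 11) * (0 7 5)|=|(0 4 2)(1 8 9 11 7 5)|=6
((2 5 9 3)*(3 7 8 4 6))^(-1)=((2 5 9 7 8 4 6 3))^(-1)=(2 3 6 4 8 7 9 5)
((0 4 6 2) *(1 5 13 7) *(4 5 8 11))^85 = (0 8)(1 2)(4 13)(5 11)(6 7)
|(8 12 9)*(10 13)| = |(8 12 9)(10 13)| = 6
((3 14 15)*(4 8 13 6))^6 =(15)(4 13)(6 8)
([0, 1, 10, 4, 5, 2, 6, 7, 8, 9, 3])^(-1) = [0, 1, 5, 10, 3, 4, 6, 7, 8, 9, 2]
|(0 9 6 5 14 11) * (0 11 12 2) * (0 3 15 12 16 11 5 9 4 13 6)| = |(0 4 13 6 9)(2 3 15 12)(5 14 16 11)| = 20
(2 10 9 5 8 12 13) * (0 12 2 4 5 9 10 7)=(0 12 13 4 5 8 2 7)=[12, 1, 7, 3, 5, 8, 6, 0, 2, 9, 10, 11, 13, 4]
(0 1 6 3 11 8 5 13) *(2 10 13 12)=(0 1 6 3 11 8 5 12 2 10 13)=[1, 6, 10, 11, 4, 12, 3, 7, 5, 9, 13, 8, 2, 0]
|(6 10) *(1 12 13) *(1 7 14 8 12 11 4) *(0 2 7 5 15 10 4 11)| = |(0 2 7 14 8 12 13 5 15 10 6 4 1)| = 13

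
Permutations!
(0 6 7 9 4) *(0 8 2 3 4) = (0 6 7 9)(2 3 4 8) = [6, 1, 3, 4, 8, 5, 7, 9, 2, 0]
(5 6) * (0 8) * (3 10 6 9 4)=(0 8)(3 10 6 5 9 4)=[8, 1, 2, 10, 3, 9, 5, 7, 0, 4, 6]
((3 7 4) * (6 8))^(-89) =(3 7 4)(6 8)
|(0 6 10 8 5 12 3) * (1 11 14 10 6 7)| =10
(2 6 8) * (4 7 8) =[0, 1, 6, 3, 7, 5, 4, 8, 2] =(2 6 4 7 8)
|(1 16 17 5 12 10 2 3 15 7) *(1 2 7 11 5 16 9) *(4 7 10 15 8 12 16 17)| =10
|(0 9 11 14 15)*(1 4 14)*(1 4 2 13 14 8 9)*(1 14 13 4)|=|(0 14 15)(1 2 4 8 9 11)|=6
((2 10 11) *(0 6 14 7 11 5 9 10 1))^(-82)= (0 14 11 1 6 7 2)(5 10 9)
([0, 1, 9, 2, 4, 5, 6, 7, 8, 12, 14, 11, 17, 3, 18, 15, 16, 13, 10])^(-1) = (2 3 13 17 12 9)(10 18 14)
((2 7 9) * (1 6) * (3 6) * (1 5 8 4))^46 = (1 8 6)(2 7 9)(3 4 5)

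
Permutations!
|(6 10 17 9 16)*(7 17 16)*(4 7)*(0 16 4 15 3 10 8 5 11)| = 42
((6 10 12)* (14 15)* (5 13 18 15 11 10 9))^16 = (5 10 18 6 14)(9 11 13 12 15)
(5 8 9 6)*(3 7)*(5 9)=(3 7)(5 8)(6 9)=[0, 1, 2, 7, 4, 8, 9, 3, 5, 6]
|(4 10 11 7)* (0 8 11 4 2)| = 10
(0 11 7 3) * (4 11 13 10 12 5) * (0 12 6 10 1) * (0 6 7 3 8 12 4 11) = (0 13 1 6 10 7 8 12 5 11 3 4) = [13, 6, 2, 4, 0, 11, 10, 8, 12, 9, 7, 3, 5, 1]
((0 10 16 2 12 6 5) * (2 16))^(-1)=((16)(0 10 2 12 6 5))^(-1)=(16)(0 5 6 12 2 10)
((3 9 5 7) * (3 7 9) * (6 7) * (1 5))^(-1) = (1 9 5)(6 7) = ((1 5 9)(6 7))^(-1)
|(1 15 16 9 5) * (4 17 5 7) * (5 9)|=4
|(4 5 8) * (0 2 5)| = 5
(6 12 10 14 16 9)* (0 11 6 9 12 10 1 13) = (0 11 6 10 14 16 12 1 13) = [11, 13, 2, 3, 4, 5, 10, 7, 8, 9, 14, 6, 1, 0, 16, 15, 12]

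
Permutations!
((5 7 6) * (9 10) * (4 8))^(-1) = ((4 8)(5 7 6)(9 10))^(-1) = (4 8)(5 6 7)(9 10)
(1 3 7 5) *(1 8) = (1 3 7 5 8) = [0, 3, 2, 7, 4, 8, 6, 5, 1]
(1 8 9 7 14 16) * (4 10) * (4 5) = (1 8 9 7 14 16)(4 10 5) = [0, 8, 2, 3, 10, 4, 6, 14, 9, 7, 5, 11, 12, 13, 16, 15, 1]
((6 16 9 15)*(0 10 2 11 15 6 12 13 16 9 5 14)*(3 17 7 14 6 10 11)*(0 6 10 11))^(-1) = ((2 3 17 7 14 6 9 11 15 12 13 16 5 10))^(-1) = (2 10 5 16 13 12 15 11 9 6 14 7 17 3)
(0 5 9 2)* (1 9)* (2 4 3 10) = (0 5 1 9 4 3 10 2) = [5, 9, 0, 10, 3, 1, 6, 7, 8, 4, 2]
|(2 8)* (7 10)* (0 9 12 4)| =|(0 9 12 4)(2 8)(7 10)| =4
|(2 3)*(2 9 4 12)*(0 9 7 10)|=|(0 9 4 12 2 3 7 10)|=8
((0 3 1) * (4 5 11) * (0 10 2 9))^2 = (0 1 2)(3 10 9)(4 11 5)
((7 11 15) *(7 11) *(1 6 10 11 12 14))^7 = ((1 6 10 11 15 12 14))^7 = (15)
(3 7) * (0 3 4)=[3, 1, 2, 7, 0, 5, 6, 4]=(0 3 7 4)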